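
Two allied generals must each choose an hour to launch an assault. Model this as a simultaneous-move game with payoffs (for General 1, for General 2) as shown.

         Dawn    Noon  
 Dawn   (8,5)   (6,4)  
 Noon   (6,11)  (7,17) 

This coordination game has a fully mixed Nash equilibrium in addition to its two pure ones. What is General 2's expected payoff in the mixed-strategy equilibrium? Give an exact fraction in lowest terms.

General 1 mixes with probability p on Dawn, chosen so General 2 is indifferent: 5p + 11(1−p) = 4p + 17(1−p) gives p = 6/7.
General 2's expected payoff is 5·6/7 + 11·1/7 = 41/7.

41/7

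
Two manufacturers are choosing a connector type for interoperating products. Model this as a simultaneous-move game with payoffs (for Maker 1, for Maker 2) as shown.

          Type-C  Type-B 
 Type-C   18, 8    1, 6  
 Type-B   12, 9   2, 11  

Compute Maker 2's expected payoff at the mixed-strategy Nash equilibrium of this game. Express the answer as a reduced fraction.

17/2

Maker 1 mixes with probability p on Type-C, chosen so Maker 2 is indifferent: 8p + 9(1−p) = 6p + 11(1−p) gives p = 1/2.
Maker 2's expected payoff is 8·1/2 + 9·1/2 = 17/2.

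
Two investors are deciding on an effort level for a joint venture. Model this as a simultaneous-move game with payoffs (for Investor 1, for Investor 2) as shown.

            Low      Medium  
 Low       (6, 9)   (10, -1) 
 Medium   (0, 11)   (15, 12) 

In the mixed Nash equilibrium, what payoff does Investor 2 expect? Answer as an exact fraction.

119/11

Investor 1 mixes with probability p on Low, chosen so Investor 2 is indifferent: 9p + 11(1−p) = (-1)p + 12(1−p) gives p = 1/11.
Investor 2's expected payoff is 9·1/11 + 11·10/11 = 119/11.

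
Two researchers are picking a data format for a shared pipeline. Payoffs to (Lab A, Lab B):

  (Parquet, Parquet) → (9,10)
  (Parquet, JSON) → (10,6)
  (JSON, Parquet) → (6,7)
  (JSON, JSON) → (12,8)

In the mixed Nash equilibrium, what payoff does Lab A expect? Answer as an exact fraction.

Lab B mixes with probability q on Parquet, chosen so Lab A is indifferent: 9q + 10(1−q) = 6q + 12(1−q) gives q = 2/5.
Lab A's expected payoff (from either row, since indifferent) is 9·2/5 + 10·3/5 = 48/5.

48/5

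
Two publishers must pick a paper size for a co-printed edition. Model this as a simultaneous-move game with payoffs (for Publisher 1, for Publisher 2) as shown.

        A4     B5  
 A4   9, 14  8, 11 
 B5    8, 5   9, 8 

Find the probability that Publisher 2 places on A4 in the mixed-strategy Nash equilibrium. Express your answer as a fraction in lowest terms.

Publisher 2's mix q on A4 must make Publisher 1 indifferent between A4 and B5.
Publisher 1's payoff from A4: 9q + 8(1−q). From B5: 8q + 9(1−q).
Set equal: 1q = 1(1−q) → q = 1/2.

1/2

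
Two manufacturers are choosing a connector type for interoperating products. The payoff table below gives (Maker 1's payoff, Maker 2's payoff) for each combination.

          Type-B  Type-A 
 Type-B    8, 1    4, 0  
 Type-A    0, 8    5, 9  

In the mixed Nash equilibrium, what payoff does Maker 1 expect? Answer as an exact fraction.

40/9

Maker 2 mixes with probability q on Type-B, chosen so Maker 1 is indifferent: 8q + 4(1−q) = 0q + 5(1−q) gives q = 1/9.
Maker 1's expected payoff (from either row, since indifferent) is 8·1/9 + 4·8/9 = 40/9.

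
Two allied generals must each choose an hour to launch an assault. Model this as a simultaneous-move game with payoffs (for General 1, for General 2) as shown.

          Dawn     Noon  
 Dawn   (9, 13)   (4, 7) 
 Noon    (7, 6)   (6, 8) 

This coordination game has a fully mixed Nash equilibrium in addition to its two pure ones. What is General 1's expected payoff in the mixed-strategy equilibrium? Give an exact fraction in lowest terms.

13/2

General 2 mixes with probability q on Dawn, chosen so General 1 is indifferent: 9q + 4(1−q) = 7q + 6(1−q) gives q = 1/2.
General 1's expected payoff (from either row, since indifferent) is 9·1/2 + 4·1/2 = 13/2.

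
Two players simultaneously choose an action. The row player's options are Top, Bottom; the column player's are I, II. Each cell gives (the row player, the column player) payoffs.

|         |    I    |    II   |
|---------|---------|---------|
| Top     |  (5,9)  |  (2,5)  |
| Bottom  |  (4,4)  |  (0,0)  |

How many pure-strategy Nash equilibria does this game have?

(Top, I): the row player gets 5 (best alternative 4); the column player gets 9 (best alternative 5). Neither deviates — NE.
(Bottom, II) is not a NE: the row player would switch to Top (2 > 0).
No other cell survives both best-response checks, so there is 1 pure NE.

1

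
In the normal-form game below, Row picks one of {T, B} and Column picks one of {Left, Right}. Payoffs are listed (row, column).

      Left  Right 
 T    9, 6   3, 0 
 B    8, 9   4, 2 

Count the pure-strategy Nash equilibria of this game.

(T, Left): Row gets 9 (best alternative 8); Column gets 6 (best alternative 0). Neither deviates — NE.
(B, Right) is not a NE: Column would switch to Left (9 > 2).
No other cell survives both best-response checks, so there is 1 pure NE.

1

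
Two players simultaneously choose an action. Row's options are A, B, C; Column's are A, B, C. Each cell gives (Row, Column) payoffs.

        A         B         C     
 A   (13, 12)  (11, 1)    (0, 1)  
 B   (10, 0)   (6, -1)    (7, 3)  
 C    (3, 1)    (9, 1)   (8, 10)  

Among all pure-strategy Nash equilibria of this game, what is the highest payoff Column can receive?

Both A is a pure NE (Row: 13 ≥ 10; Column: 12 ≥ 1). Column gets 12.
Both C is a pure NE (Row: 8 ≥ 7; Column: 10 ≥ 1). Column gets 10.
Every other cell has a profitable deviation for at least one player. Highest of {12, 10} is 12.

12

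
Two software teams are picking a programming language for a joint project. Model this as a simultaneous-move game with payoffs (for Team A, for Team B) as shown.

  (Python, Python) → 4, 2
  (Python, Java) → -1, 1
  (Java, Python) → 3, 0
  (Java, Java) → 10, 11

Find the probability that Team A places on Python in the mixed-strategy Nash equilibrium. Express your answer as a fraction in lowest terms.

11/12

Team A's mix p on Python must make Team B indifferent between Python and Java.
Team B's payoff from Python: 2p + 0(1−p). From Java: 1p + 11(1−p).
Set equal: 1p = 11(1−p) → p = 11/12.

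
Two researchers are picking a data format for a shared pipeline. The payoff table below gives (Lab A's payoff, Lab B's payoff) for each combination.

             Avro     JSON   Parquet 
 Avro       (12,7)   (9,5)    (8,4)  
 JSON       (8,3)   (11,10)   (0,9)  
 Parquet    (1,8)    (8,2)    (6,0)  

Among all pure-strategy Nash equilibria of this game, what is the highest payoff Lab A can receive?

12

Both Avro is a pure NE (Lab A: 12 ≥ 8; Lab B: 7 ≥ 5). Lab A gets 12.
Both JSON is a pure NE (Lab A: 11 ≥ 9; Lab B: 10 ≥ 9). Lab A gets 11.
Every other cell has a profitable deviation for at least one player. Highest of {12, 11} is 12.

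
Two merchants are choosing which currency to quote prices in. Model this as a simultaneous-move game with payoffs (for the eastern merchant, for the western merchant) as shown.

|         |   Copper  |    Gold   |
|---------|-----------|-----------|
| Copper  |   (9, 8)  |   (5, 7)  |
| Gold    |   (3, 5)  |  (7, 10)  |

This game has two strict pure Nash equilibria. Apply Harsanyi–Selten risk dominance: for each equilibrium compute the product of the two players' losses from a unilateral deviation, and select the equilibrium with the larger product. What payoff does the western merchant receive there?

At both Copper: the eastern merchant loses 9 − 3 = 6 by deviating; the western merchant loses 8 − 7 = 1. Product = 6·1 = 6.
At both Gold: the eastern merchant loses 7 − 5 = 2 by deviating; the western merchant loses 10 − 5 = 5. Product = 2·5 = 10.
10 > 6, so both Gold is risk-dominant. The western merchant's payoff there is 10.

10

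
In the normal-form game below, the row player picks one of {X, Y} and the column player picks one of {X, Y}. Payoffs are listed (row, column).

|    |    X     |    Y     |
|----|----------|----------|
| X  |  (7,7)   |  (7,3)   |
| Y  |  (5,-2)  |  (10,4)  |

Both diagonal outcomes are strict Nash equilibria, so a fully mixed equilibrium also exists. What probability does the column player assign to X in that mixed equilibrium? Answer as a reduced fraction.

3/5

The column player's mix q on X must make the row player indifferent between X and Y.
The row player's payoff from X: 7q + 7(1−q). From Y: 5q + 10(1−q).
Set equal: 2q = 3(1−q) → q = 3/5.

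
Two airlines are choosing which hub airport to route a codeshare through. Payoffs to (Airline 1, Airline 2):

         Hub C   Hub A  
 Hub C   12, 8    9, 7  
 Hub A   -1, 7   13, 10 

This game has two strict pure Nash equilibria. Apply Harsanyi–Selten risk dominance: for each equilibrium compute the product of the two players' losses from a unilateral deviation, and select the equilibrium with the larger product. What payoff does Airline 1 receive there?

At both Hub C: Airline 1 loses 12 − (-1) = 13 by deviating; Airline 2 loses 8 − 7 = 1. Product = 13·1 = 13.
At both Hub A: Airline 1 loses 13 − 9 = 4 by deviating; Airline 2 loses 10 − 7 = 3. Product = 4·3 = 12.
13 > 12, so both Hub C is risk-dominant. Airline 1's payoff there is 12.

12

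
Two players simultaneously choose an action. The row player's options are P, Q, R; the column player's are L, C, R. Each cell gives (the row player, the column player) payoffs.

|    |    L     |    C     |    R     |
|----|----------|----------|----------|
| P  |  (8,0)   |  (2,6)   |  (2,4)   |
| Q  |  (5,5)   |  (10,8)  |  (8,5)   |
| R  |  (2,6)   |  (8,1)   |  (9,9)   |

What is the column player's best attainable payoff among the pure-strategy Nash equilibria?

(Q, C) is a pure NE (the row player: 10 ≥ 8; the column player: 8 ≥ 5). The column player gets 8.
(R, R) is a pure NE (the row player: 9 ≥ 8; the column player: 9 ≥ 6). The column player gets 9.
Every other cell has a profitable deviation for at least one player. Highest of {8, 9} is 9.

9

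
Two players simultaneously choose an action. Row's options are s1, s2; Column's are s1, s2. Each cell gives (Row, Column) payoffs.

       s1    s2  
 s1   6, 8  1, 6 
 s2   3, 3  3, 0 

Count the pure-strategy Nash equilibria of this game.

1

Both s1: Row gets 6 (best alternative 3); Column gets 8 (best alternative 6). Neither deviates — NE.
Both s2 is not a NE: Column would switch to s1 (3 > 0).
No other cell survives both best-response checks, so there is 1 pure NE.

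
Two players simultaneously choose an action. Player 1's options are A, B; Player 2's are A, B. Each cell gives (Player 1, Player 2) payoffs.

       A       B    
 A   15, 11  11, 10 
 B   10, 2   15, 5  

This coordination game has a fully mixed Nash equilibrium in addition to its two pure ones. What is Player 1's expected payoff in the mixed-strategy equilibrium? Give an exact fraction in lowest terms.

115/9

Player 2 mixes with probability q on A, chosen so Player 1 is indifferent: 15q + 11(1−q) = 10q + 15(1−q) gives q = 4/9.
Player 1's expected payoff (from either row, since indifferent) is 15·4/9 + 11·5/9 = 115/9.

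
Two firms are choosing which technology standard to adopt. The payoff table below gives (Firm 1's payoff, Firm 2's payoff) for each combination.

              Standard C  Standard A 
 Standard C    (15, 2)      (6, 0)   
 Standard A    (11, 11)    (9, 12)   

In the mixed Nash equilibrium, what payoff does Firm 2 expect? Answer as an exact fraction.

Firm 1 mixes with probability p on Standard C, chosen so Firm 2 is indifferent: 2p + 11(1−p) = 0p + 12(1−p) gives p = 1/3.
Firm 2's expected payoff is 2·1/3 + 11·2/3 = 8.

8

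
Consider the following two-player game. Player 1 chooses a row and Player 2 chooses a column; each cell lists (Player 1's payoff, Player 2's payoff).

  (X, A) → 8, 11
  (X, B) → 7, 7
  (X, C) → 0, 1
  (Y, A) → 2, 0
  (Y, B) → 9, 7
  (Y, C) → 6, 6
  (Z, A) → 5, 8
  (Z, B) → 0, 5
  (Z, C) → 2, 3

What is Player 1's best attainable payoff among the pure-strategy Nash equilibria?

(X, A) is a pure NE (Player 1: 8 ≥ 5; Player 2: 11 ≥ 7). Player 1 gets 8.
(Y, B) is a pure NE (Player 1: 9 ≥ 7; Player 2: 7 ≥ 6). Player 1 gets 9.
Every other cell has a profitable deviation for at least one player. Highest of {8, 9} is 9.

9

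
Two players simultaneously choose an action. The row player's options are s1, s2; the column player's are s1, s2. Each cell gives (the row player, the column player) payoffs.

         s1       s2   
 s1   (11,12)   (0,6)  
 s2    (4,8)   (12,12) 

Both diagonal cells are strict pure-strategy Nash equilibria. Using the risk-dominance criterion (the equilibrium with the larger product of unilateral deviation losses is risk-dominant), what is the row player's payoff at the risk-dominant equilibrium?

At both s1: the row player loses 11 − 4 = 7 by deviating; the column player loses 12 − 6 = 6. Product = 7·6 = 42.
At both s2: the row player loses 12 − 0 = 12 by deviating; the column player loses 12 − 8 = 4. Product = 12·4 = 48.
48 > 42, so both s2 is risk-dominant. The row player's payoff there is 12.

12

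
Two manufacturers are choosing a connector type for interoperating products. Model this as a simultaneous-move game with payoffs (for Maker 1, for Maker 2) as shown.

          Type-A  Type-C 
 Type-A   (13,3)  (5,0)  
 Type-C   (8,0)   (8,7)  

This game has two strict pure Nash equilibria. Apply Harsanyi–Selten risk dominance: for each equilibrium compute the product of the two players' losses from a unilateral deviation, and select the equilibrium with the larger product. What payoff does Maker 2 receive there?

At both Type-A: Maker 1 loses 13 − 8 = 5 by deviating; Maker 2 loses 3 − 0 = 3. Product = 5·3 = 15.
At both Type-C: Maker 1 loses 8 − 5 = 3 by deviating; Maker 2 loses 7 − 0 = 7. Product = 3·7 = 21.
21 > 15, so both Type-C is risk-dominant. Maker 2's payoff there is 7.

7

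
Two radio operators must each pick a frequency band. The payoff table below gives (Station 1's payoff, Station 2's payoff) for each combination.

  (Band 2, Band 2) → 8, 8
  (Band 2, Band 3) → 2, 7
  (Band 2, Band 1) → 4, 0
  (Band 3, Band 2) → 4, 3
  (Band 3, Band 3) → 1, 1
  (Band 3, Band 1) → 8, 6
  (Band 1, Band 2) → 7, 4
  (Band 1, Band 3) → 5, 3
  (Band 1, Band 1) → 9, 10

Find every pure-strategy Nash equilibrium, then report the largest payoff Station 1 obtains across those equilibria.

9

Both Band 2 is a pure NE (Station 1: 8 ≥ 7; Station 2: 8 ≥ 7). Station 1 gets 8.
Both Band 1 is a pure NE (Station 1: 9 ≥ 8; Station 2: 10 ≥ 4). Station 1 gets 9.
Every other cell has a profitable deviation for at least one player. Highest of {8, 9} is 9.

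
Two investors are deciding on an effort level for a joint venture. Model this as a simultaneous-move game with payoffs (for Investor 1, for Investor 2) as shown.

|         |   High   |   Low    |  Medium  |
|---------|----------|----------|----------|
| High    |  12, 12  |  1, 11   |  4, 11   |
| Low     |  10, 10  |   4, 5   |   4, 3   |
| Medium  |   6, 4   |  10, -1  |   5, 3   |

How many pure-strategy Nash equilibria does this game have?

Both High: Investor 1 gets 12 (best alternative 10); Investor 2 gets 12 (best alternative 11). Neither deviates — NE.
Both Medium is not a NE: Investor 2 would switch to High (4 > 3).
No other cell survives both best-response checks, so there is 1 pure NE.

1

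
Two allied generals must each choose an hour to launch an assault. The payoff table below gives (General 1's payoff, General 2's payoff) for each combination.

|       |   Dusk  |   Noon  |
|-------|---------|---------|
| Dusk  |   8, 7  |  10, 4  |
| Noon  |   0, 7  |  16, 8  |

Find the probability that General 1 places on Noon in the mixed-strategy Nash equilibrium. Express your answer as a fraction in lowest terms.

3/4

General 1's mix p on Dusk must make General 2 indifferent between Dusk and Noon.
General 2's payoff from Dusk: 7p + 7(1−p). From Noon: 4p + 8(1−p).
Set equal: 3p = 1(1−p) → p = 1/4.
Probability on Noon is 1 − 1/4 = 3/4.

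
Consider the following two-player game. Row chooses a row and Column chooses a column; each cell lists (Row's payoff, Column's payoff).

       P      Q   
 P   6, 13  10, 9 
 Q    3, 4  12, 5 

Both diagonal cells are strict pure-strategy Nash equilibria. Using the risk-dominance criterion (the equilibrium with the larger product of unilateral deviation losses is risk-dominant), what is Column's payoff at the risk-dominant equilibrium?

13

At both P: Row loses 6 − 3 = 3 by deviating; Column loses 13 − 9 = 4. Product = 3·4 = 12.
At both Q: Row loses 12 − 10 = 2 by deviating; Column loses 5 − 4 = 1. Product = 2·1 = 2.
12 > 2, so both P is risk-dominant. Column's payoff there is 13.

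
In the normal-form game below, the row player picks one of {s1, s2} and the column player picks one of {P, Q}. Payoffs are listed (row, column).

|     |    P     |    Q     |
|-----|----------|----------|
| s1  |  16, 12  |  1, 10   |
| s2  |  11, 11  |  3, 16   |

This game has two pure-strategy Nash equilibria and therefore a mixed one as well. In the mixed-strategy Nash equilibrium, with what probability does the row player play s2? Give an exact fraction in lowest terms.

2/7

The row player's mix p on s1 must make the column player indifferent between P and Q.
The column player's payoff from P: 12p + 11(1−p). From Q: 10p + 16(1−p).
Set equal: 2p = 5(1−p) → p = 5/7.
Probability on s2 is 1 − 5/7 = 2/7.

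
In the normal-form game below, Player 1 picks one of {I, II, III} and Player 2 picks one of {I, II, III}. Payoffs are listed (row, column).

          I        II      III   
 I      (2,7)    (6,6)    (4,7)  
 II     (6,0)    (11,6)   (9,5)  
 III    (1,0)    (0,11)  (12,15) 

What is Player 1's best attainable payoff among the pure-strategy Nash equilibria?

Both II is a pure NE (Player 1: 11 ≥ 6; Player 2: 6 ≥ 5). Player 1 gets 11.
Both III is a pure NE (Player 1: 12 ≥ 9; Player 2: 15 ≥ 11). Player 1 gets 12.
Every other cell has a profitable deviation for at least one player. Highest of {11, 12} is 12.

12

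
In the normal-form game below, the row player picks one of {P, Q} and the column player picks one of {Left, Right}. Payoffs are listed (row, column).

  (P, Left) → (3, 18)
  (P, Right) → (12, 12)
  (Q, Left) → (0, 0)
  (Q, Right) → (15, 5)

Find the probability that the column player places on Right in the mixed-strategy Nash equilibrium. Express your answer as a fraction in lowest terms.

The column player's mix q on Left must make the row player indifferent between P and Q.
The row player's payoff from P: 3q + 12(1−q). From Q: 0q + 15(1−q).
Set equal: 3q = 3(1−q) → q = 3/6 = 1/2.
Probability on Right is 1 − 1/2 = 1/2.

1/2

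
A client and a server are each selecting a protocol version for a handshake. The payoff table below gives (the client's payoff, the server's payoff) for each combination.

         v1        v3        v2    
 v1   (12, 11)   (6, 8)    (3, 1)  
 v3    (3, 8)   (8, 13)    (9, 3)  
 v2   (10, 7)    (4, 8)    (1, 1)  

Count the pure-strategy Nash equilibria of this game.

2

Both v1: the client gets 12 (best alternative 10); the server gets 11 (best alternative 8). Neither deviates — NE.
Both v3: the client gets 8 (best alternative 6); the server gets 13 (best alternative 8). Neither deviates — NE.
Both v2 is not a NE: the client would switch to v3 (9 > 1).
No other cell survives both best-response checks, so there are 2 pure NE.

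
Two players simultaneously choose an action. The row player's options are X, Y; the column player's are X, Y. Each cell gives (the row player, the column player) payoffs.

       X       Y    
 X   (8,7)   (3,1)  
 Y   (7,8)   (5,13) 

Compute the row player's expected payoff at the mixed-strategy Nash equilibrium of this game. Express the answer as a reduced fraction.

The column player mixes with probability q on X, chosen so the row player is indifferent: 8q + 3(1−q) = 7q + 5(1−q) gives q = 2/3.
The row player's expected payoff (from either row, since indifferent) is 8·2/3 + 3·1/3 = 19/3.

19/3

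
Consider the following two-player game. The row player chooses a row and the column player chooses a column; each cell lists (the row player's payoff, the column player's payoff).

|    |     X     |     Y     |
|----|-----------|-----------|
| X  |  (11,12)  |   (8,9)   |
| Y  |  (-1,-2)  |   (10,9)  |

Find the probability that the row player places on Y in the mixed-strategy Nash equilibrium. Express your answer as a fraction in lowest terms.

The row player's mix p on X must make the column player indifferent between X and Y.
The column player's payoff from X: 12p + (-2)(1−p). From Y: 9p + 9(1−p).
Set equal: 3p = 11(1−p) → p = 11/14.
Probability on Y is 1 − 11/14 = 3/14.

3/14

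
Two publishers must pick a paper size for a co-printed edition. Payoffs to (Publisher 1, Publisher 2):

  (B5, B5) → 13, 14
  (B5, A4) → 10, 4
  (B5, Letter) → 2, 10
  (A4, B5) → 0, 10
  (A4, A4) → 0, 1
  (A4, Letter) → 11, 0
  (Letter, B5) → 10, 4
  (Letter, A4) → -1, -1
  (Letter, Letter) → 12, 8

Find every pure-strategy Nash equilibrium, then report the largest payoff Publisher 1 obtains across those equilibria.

13

Both B5 is a pure NE (Publisher 1: 13 ≥ 10; Publisher 2: 14 ≥ 10). Publisher 1 gets 13.
Both Letter is a pure NE (Publisher 1: 12 ≥ 11; Publisher 2: 8 ≥ 4). Publisher 1 gets 12.
Every other cell has a profitable deviation for at least one player. Highest of {13, 12} is 13.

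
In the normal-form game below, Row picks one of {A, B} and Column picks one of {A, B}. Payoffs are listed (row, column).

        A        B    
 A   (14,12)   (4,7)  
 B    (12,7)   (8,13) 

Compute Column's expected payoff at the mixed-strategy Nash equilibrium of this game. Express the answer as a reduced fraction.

Row mixes with probability p on A, chosen so Column is indifferent: 12p + 7(1−p) = 7p + 13(1−p) gives p = 6/11.
Column's expected payoff is 12·6/11 + 7·5/11 = 107/11.

107/11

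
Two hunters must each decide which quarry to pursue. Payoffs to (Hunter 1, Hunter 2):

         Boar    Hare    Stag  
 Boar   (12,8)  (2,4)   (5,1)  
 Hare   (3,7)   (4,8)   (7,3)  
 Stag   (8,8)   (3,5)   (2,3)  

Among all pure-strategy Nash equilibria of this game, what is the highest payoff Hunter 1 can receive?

12

Both Boar is a pure NE (Hunter 1: 12 ≥ 8; Hunter 2: 8 ≥ 4). Hunter 1 gets 12.
Both Hare is a pure NE (Hunter 1: 4 ≥ 3; Hunter 2: 8 ≥ 7). Hunter 1 gets 4.
Every other cell has a profitable deviation for at least one player. Highest of {12, 4} is 12.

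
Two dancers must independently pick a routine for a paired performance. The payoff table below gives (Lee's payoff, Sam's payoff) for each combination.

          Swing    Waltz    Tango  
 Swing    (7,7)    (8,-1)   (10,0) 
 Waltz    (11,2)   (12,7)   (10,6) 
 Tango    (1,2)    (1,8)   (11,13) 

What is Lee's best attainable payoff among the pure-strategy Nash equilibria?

Both Waltz is a pure NE (Lee: 12 ≥ 8; Sam: 7 ≥ 6). Lee gets 12.
Both Tango is a pure NE (Lee: 11 ≥ 10; Sam: 13 ≥ 8). Lee gets 11.
Every other cell has a profitable deviation for at least one player. Highest of {12, 11} is 12.

12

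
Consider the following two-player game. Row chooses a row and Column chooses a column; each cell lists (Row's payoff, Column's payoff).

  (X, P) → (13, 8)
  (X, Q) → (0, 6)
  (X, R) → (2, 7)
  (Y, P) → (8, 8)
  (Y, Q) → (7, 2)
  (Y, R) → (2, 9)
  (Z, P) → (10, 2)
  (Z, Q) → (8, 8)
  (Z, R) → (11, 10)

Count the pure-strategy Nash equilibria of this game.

2

(X, P): Row gets 13 (best alternative 10); Column gets 8 (best alternative 7). Neither deviates — NE.
(Z, R): Row gets 11 (best alternative 2); Column gets 10 (best alternative 8). Neither deviates — NE.
(Y, Q) is not a NE: Row would switch to Z (8 > 7).
No other cell survives both best-response checks, so there are 2 pure NE.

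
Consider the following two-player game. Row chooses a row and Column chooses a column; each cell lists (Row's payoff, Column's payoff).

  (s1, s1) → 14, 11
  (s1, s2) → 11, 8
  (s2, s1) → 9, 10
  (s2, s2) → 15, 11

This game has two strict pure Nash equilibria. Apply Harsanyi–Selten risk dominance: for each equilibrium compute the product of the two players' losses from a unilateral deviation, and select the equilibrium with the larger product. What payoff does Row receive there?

At both s1: Row loses 14 − 9 = 5 by deviating; Column loses 11 − 8 = 3. Product = 5·3 = 15.
At both s2: Row loses 15 − 11 = 4 by deviating; Column loses 11 − 10 = 1. Product = 4·1 = 4.
15 > 4, so both s1 is risk-dominant. Row's payoff there is 14.

14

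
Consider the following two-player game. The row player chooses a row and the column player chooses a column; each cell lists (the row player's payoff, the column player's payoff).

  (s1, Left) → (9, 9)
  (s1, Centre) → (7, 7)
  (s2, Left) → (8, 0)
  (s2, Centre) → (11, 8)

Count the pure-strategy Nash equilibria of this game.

(s1, Left): the row player gets 9 (best alternative 8); the column player gets 9 (best alternative 7). Neither deviates — NE.
(s2, Centre): the row player gets 11 (best alternative 7); the column player gets 8 (best alternative 0). Neither deviates — NE.
(s1, Centre) is not a NE: the row player would switch to s2 (11 > 7).
No other cell survives both best-response checks, so there are 2 pure NE.

2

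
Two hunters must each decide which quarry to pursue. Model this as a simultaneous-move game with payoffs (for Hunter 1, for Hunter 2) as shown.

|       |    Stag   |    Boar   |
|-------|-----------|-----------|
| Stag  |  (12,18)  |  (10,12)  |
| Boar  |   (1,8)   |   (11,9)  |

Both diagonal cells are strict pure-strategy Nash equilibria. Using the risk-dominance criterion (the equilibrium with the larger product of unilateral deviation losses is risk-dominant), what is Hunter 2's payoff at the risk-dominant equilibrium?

At both Stag: Hunter 1 loses 12 − 1 = 11 by deviating; Hunter 2 loses 18 − 12 = 6. Product = 11·6 = 66.
At both Boar: Hunter 1 loses 11 − 10 = 1 by deviating; Hunter 2 loses 9 − 8 = 1. Product = 1·1 = 1.
66 > 1, so both Stag is risk-dominant. Hunter 2's payoff there is 18.

18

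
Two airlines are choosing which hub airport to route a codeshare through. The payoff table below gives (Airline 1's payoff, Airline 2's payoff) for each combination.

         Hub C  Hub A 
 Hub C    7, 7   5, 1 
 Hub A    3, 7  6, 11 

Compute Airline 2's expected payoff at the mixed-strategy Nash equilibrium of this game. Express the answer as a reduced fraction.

7

Airline 1 mixes with probability p on Hub C, chosen so Airline 2 is indifferent: 7p + 7(1−p) = 1p + 11(1−p) gives p = 2/5.
Airline 2's expected payoff is 7·2/5 + 7·3/5 = 7.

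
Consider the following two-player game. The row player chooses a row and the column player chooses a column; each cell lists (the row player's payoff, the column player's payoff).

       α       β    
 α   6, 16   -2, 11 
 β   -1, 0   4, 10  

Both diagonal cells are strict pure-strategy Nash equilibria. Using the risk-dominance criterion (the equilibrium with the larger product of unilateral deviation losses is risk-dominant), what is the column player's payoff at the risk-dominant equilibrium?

10

At both α: the row player loses 6 − (-1) = 7 by deviating; the column player loses 16 − 11 = 5. Product = 7·5 = 35.
At both β: the row player loses 4 − (-2) = 6 by deviating; the column player loses 10 − 0 = 10. Product = 6·10 = 60.
60 > 35, so both β is risk-dominant. The column player's payoff there is 10.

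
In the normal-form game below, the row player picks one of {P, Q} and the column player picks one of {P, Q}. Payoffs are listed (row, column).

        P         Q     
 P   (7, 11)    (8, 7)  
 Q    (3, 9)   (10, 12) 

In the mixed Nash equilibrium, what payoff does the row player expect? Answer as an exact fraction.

23/3

The column player mixes with probability q on P, chosen so the row player is indifferent: 7q + 8(1−q) = 3q + 10(1−q) gives q = 1/3.
The row player's expected payoff (from either row, since indifferent) is 7·1/3 + 8·2/3 = 23/3.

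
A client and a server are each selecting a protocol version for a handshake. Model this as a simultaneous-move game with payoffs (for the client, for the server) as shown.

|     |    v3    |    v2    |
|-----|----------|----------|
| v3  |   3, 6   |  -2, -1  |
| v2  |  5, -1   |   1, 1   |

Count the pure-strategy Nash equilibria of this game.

Both v2: the client gets 1 (best alternative -2); the server gets 1 (best alternative -1). Neither deviates — NE.
Both v3 is not a NE: the client would switch to v2 (5 > 3).
No other cell survives both best-response checks, so there is 1 pure NE.

1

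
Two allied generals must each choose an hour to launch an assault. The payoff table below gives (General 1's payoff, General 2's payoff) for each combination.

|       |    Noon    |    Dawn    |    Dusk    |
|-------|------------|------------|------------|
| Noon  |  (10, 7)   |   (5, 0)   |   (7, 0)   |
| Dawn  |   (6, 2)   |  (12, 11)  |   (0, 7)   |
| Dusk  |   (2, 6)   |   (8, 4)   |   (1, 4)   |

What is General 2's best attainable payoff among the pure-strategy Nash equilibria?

Both Noon is a pure NE (General 1: 10 ≥ 6; General 2: 7 ≥ 0). General 2 gets 7.
Both Dawn is a pure NE (General 1: 12 ≥ 8; General 2: 11 ≥ 7). General 2 gets 11.
Every other cell has a profitable deviation for at least one player. Highest of {7, 11} is 11.

11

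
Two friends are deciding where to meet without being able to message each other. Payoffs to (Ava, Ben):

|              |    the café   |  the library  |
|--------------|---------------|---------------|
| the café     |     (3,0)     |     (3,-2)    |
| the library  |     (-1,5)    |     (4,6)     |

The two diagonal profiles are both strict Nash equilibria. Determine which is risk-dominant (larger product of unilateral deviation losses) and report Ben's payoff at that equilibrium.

At both the café: Ava loses 3 − (-1) = 4 by deviating; Ben loses 0 − (-2) = 2. Product = 4·2 = 8.
At both the library: Ava loses 4 − 3 = 1 by deviating; Ben loses 6 − 5 = 1. Product = 1·1 = 1.
8 > 1, so both the café is risk-dominant. Ben's payoff there is 0.

0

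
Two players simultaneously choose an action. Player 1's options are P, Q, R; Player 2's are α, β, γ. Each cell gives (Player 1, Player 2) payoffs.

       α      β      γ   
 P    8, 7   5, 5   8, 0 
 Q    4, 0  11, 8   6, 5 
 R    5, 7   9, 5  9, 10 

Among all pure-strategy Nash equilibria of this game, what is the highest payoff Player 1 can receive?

11

(P, α) is a pure NE (Player 1: 8 ≥ 5; Player 2: 7 ≥ 5). Player 1 gets 8.
(Q, β) is a pure NE (Player 1: 11 ≥ 9; Player 2: 8 ≥ 5). Player 1 gets 11.
(R, γ) is a pure NE (Player 1: 9 ≥ 8; Player 2: 10 ≥ 7). Player 1 gets 9.
Every other cell has a profitable deviation for at least one player. Highest of {8, 11, 9} is 11.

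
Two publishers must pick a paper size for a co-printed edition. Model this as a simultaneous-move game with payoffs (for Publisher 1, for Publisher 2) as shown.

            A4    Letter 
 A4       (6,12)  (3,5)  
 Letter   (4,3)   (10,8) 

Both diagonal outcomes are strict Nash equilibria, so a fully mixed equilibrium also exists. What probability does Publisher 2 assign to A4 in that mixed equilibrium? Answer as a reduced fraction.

7/9

Publisher 2's mix q on A4 must make Publisher 1 indifferent between A4 and Letter.
Publisher 1's payoff from A4: 6q + 3(1−q). From Letter: 4q + 10(1−q).
Set equal: 2q = 7(1−q) → q = 7/9.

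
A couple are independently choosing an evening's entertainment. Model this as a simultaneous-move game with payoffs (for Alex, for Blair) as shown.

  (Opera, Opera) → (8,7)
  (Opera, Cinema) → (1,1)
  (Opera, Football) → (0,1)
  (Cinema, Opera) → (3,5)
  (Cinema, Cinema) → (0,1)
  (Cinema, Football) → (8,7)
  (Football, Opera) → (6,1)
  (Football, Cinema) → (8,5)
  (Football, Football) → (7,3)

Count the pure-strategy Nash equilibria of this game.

3

Both Opera: Alex gets 8 (best alternative 6); Blair gets 7 (best alternative 1). Neither deviates — NE.
(Cinema, Football): Alex gets 8 (best alternative 7); Blair gets 7 (best alternative 5). Neither deviates — NE.
(Football, Cinema): Alex gets 8 (best alternative 1); Blair gets 5 (best alternative 3). Neither deviates — NE.
Both Cinema is not a NE: Alex would switch to Football (8 > 0).
No other cell survives both best-response checks, so there are 3 pure NE.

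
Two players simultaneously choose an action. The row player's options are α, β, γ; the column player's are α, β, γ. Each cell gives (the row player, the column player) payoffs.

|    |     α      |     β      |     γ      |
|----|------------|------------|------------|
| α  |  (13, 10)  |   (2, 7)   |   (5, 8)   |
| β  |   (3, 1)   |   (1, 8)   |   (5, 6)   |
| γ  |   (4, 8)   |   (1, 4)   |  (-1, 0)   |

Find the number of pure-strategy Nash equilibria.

1

Both α: the row player gets 13 (best alternative 4); the column player gets 10 (best alternative 8). Neither deviates — NE.
Both β is not a NE: the row player would switch to α (2 > 1).
No other cell survives both best-response checks, so there is 1 pure NE.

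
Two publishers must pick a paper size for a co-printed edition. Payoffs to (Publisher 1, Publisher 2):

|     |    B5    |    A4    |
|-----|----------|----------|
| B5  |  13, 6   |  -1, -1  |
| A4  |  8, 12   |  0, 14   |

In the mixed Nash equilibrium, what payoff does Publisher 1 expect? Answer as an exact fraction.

Publisher 2 mixes with probability q on B5, chosen so Publisher 1 is indifferent: 13q + (-1)(1−q) = 8q + 0(1−q) gives q = 1/6.
Publisher 1's expected payoff (from either row, since indifferent) is 13·1/6 + (-1)·5/6 = 4/3.

4/3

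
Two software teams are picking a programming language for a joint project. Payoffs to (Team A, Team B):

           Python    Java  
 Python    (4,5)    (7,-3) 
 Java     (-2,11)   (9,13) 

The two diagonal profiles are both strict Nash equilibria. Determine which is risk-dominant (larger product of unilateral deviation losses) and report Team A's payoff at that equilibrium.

4

At both Python: Team A loses 4 − (-2) = 6 by deviating; Team B loses 5 − (-3) = 8. Product = 6·8 = 48.
At both Java: Team A loses 9 − 7 = 2 by deviating; Team B loses 13 − 11 = 2. Product = 2·2 = 4.
48 > 4, so both Python is risk-dominant. Team A's payoff there is 4.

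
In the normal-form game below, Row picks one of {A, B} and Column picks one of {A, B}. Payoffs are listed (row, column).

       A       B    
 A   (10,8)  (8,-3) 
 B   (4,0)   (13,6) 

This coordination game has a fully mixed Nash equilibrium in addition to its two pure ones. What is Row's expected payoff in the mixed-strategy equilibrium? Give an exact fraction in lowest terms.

98/11

Column mixes with probability q on A, chosen so Row is indifferent: 10q + 8(1−q) = 4q + 13(1−q) gives q = 5/11.
Row's expected payoff (from either row, since indifferent) is 10·5/11 + 8·6/11 = 98/11.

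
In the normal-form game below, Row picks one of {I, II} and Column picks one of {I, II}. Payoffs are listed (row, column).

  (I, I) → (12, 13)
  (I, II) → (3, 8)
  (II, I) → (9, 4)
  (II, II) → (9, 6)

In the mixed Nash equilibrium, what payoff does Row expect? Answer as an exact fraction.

Column mixes with probability q on I, chosen so Row is indifferent: 12q + 3(1−q) = 9q + 9(1−q) gives q = 2/3.
Row's expected payoff (from either row, since indifferent) is 12·2/3 + 3·1/3 = 9.

9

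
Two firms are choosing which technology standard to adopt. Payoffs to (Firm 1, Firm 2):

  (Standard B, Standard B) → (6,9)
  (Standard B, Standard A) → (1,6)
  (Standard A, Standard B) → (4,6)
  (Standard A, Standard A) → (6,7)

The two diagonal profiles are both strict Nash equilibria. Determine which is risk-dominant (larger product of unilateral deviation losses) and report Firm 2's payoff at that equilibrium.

At both Standard B: Firm 1 loses 6 − 4 = 2 by deviating; Firm 2 loses 9 − 6 = 3. Product = 2·3 = 6.
At both Standard A: Firm 1 loses 6 − 1 = 5 by deviating; Firm 2 loses 7 − 6 = 1. Product = 5·1 = 5.
6 > 5, so both Standard B is risk-dominant. Firm 2's payoff there is 9.

9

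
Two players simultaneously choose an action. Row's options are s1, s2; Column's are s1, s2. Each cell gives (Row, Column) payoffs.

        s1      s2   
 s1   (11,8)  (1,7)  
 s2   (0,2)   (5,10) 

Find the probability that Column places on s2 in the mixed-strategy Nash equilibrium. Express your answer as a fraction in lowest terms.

Column's mix q on s1 must make Row indifferent between s1 and s2.
Row's payoff from s1: 11q + 1(1−q). From s2: 0q + 5(1−q).
Set equal: 11q = 4(1−q) → q = 4/15.
Probability on s2 is 1 − 4/15 = 11/15.

11/15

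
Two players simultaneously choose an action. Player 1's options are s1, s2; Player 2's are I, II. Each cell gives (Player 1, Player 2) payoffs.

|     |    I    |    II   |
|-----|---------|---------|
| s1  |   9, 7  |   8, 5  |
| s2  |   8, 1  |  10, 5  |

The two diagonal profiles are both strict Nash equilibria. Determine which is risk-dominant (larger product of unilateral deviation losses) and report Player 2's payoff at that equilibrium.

5

At (s1, I): Player 1 loses 9 − 8 = 1 by deviating; Player 2 loses 7 − 5 = 2. Product = 1·2 = 2.
At (s2, II): Player 1 loses 10 − 8 = 2 by deviating; Player 2 loses 5 − 1 = 4. Product = 2·4 = 8.
8 > 2, so (s2, II) is risk-dominant. Player 2's payoff there is 5.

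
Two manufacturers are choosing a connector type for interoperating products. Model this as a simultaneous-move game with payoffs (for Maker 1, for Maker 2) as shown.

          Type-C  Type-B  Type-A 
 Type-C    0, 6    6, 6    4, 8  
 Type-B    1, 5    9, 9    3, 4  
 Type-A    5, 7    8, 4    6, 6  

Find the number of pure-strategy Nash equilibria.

Both Type-B: Maker 1 gets 9 (best alternative 8); Maker 2 gets 9 (best alternative 5). Neither deviates — NE.
(Type-A, Type-C): Maker 1 gets 5 (best alternative 1); Maker 2 gets 7 (best alternative 6). Neither deviates — NE.
Both Type-C is not a NE: Maker 1 would switch to Type-A (5 > 0).
No other cell survives both best-response checks, so there are 2 pure NE.

2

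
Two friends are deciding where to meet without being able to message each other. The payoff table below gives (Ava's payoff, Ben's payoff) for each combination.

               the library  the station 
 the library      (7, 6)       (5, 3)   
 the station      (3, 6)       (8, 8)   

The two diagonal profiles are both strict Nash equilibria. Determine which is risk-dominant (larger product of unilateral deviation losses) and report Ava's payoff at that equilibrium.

7

At both the library: Ava loses 7 − 3 = 4 by deviating; Ben loses 6 − 3 = 3. Product = 4·3 = 12.
At both the station: Ava loses 8 − 5 = 3 by deviating; Ben loses 8 − 6 = 2. Product = 3·2 = 6.
12 > 6, so both the library is risk-dominant. Ava's payoff there is 7.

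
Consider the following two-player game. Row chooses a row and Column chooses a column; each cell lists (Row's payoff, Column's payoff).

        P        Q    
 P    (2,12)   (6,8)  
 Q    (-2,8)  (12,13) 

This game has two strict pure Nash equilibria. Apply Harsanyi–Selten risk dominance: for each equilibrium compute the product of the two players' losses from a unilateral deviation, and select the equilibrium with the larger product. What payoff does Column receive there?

At both P: Row loses 2 − (-2) = 4 by deviating; Column loses 12 − 8 = 4. Product = 4·4 = 16.
At both Q: Row loses 12 − 6 = 6 by deviating; Column loses 13 − 8 = 5. Product = 6·5 = 30.
30 > 16, so both Q is risk-dominant. Column's payoff there is 13.

13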